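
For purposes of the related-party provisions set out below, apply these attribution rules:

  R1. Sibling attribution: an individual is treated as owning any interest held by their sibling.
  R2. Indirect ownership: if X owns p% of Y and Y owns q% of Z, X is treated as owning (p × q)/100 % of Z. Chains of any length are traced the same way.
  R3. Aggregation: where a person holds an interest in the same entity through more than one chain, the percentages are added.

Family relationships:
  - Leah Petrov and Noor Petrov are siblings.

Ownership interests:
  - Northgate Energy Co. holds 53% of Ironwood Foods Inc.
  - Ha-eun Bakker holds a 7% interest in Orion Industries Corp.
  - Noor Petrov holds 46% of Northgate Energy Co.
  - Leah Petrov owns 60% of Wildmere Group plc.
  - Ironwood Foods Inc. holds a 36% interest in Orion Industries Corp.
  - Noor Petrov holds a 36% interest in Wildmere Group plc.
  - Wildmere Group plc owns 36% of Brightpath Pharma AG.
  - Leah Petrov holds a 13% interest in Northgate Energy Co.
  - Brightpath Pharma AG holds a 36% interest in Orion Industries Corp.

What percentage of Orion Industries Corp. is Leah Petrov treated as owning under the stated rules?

23.6988%

By sibling attribution (R1), Leah Petrov is treated as also owning Noor Petrov's interest in Wildmere Group plc, giving 60% + 36% = 96%.
By sibling attribution (R1), Leah Petrov is treated as also owning Noor Petrov's interest in Northgate Energy Co, giving 13% + 46% = 59%.
Chain via Wildmere Group plc → Brightpath Pharma AG (R2): 96% × 36% × 36% = 12.4416% of Orion Industries Corp.
Chain via Northgate Energy Co. → Ironwood Foods Inc. (R2): 59% × 53% × 36% = 11.2572% of Orion Industries Corp.
Aggregating (R3): 12.4416% + 11.2572% = 23.6988%.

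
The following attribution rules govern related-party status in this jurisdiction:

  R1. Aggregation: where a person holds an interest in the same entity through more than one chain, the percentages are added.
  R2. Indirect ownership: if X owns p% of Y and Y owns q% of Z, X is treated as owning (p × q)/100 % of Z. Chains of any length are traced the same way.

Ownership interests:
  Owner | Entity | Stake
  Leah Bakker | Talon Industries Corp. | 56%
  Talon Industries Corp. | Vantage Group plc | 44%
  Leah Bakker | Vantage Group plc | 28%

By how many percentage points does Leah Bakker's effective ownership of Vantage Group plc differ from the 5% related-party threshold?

47.64

Chain via Talon Industries Corp. (R2): 56% × 44% = 24.64% of Vantage Group plc.
Direct interest in Vantage Group plc: 28%.
Aggregating (R1): 24.64% + 28% = 52.64%.
52.64% exceeds the 5% threshold by 47.64 percentage points.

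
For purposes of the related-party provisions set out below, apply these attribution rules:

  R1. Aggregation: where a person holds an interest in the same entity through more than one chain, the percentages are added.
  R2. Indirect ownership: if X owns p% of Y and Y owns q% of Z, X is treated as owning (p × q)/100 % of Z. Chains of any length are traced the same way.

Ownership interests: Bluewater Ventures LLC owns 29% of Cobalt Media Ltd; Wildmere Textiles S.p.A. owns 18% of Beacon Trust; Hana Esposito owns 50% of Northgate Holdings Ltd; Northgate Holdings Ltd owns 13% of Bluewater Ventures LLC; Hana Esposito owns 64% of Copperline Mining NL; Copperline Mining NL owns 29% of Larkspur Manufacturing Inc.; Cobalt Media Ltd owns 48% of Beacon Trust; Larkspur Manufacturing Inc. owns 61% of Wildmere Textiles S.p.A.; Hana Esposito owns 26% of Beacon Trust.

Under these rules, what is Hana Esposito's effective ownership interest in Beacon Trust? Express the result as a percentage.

28.942688%

Chain via Northgate Holdings Ltd → Bluewater Ventures LLC → Cobalt Media Ltd (R2): 50% × 13% × 29% × 48% = 0.9048% of Beacon Trust.
Chain via Copperline Mining NL → Larkspur Manufacturing Inc. → Wildmere Textiles S.p.A. (R2): 64% × 29% × 61% × 18% = 2.037888% of Beacon Trust.
Direct interest in Beacon Trust: 26%.
Aggregating (R1): 0.9048% + 2.037888% + 26% = 28.942688%.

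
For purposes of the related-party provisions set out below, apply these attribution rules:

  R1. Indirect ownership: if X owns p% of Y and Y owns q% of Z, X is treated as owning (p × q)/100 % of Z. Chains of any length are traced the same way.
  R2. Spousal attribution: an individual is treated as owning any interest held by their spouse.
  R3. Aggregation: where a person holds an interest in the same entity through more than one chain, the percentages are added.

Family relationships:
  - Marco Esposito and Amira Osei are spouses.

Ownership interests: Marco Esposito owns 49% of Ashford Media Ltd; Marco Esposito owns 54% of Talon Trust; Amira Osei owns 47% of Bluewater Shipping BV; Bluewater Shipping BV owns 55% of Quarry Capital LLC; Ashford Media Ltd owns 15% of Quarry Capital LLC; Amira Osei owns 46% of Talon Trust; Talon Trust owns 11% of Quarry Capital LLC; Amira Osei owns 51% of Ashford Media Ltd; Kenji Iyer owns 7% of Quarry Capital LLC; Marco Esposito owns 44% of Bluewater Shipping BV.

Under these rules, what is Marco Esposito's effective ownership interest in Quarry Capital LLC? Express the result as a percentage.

By spousal attribution (R2), Marco Esposito is treated as also owning Amira Osei's interest in Bluewater Shipping BV, giving 44% + 47% = 91%.
By spousal attribution (R2), Marco Esposito is treated as also owning Amira Osei's interest in Talon Trust, giving 54% + 46% = 100%.
By spousal attribution (R2), Marco Esposito is treated as also owning Amira Osei's interest in Ashford Media Ltd, giving 49% + 51% = 100%.
Chain via Bluewater Shipping BV (R1): 91% × 55% = 50.05% of Quarry Capital LLC.
Chain via Talon Trust (R1): 100% × 11% = 11% of Quarry Capital LLC.
Chain via Ashford Media Ltd (R1): 100% × 15% = 15% of Quarry Capital LLC.
Aggregating (R3): 50.05% + 11% + 15% = 76.05%.

76.05%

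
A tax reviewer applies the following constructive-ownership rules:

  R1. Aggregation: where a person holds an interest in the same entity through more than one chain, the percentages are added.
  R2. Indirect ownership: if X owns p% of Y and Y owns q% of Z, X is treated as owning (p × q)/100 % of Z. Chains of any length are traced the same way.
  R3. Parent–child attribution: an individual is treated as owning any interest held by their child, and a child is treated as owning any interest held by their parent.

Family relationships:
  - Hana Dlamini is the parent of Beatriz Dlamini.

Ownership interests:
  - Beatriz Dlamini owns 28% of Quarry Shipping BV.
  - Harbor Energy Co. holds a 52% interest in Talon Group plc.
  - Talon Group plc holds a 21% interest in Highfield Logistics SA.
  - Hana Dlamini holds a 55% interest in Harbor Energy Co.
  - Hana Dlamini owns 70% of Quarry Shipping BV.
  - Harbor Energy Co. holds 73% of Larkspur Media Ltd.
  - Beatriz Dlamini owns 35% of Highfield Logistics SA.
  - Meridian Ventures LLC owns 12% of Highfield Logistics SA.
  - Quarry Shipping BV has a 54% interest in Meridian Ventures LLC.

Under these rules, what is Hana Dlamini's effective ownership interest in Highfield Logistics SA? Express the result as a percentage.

By parent–child attribution (R3), Hana Dlamini is treated as also owning Beatriz Dlamini's interest in Quarry Shipping BV, giving 70% + 28% = 98%.
By parent–child attribution (R3), Hana Dlamini is treated as owning Beatriz Dlamini's 35% interest in Highfield Logistics SA.
Chain via Harbor Energy Co. → Talon Group plc (R2): 55% × 52% × 21% = 6.006% of Highfield Logistics SA.
Chain via Quarry Shipping BV → Meridian Ventures LLC (R2): 98% × 54% × 12% = 6.3504% of Highfield Logistics SA.
Direct interest in Highfield Logistics SA: 35%.
Aggregating (R1): 6.006% + 6.3504% + 35% = 47.3564%.

47.3564%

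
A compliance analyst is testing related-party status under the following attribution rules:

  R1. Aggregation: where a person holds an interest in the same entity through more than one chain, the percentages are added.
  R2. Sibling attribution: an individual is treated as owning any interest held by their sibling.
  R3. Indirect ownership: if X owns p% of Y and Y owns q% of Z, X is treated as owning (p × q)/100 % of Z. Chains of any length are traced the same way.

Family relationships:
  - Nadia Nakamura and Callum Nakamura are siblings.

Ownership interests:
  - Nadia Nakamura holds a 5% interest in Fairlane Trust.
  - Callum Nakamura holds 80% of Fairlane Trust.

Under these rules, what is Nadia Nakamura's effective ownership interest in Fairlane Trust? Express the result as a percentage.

85%

By sibling attribution (R2), Nadia Nakamura is treated as also owning Callum Nakamura's interest in Fairlane Trust, giving 5% + 80% = 85%.
Direct interest in Fairlane Trust: 85%.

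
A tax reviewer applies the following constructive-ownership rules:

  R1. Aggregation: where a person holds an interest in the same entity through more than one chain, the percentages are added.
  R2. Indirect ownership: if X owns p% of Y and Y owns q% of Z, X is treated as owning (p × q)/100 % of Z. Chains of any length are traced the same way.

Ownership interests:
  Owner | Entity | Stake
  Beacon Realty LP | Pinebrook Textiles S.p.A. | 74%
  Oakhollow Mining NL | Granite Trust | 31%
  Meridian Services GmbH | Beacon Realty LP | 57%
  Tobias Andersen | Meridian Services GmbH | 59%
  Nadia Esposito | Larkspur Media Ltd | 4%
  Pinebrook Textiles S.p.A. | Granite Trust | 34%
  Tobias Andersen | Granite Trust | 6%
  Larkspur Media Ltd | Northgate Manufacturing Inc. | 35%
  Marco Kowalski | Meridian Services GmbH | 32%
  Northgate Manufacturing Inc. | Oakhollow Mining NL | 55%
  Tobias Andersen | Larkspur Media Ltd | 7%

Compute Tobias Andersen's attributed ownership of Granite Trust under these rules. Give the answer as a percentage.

Chain via Meridian Services GmbH → Beacon Realty LP → Pinebrook Textiles S.p.A. (R2): 59% × 57% × 74% × 34% = 8.461308% of Granite Trust.
Chain via Larkspur Media Ltd → Northgate Manufacturing Inc. → Oakhollow Mining NL (R2): 7% × 35% × 55% × 31% = 0.417725% of Granite Trust.
Direct interest in Granite Trust: 6%.
Aggregating (R1): 8.461308% + 0.417725% + 6% = 14.879033%.

14.879033%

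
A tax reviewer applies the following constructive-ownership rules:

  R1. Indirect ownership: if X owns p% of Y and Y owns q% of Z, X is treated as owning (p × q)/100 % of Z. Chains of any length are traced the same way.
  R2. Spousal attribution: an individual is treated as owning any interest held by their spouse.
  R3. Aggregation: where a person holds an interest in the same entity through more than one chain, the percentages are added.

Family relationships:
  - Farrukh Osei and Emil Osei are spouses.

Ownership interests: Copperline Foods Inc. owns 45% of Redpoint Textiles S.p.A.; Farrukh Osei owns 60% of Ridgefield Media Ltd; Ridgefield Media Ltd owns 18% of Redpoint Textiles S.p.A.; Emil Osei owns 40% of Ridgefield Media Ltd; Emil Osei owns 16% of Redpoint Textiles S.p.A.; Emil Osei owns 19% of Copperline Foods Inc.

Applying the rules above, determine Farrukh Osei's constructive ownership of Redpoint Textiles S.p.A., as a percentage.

By spousal attribution (R2), Farrukh Osei is treated as also owning Emil Osei's interest in Ridgefield Media Ltd, giving 60% + 40% = 100%.
By spousal attribution (R2), Farrukh Osei is treated as owning Emil Osei's 19% interest in Copperline Foods Inc.
By spousal attribution (R2), Farrukh Osei is treated as owning Emil Osei's 16% interest in Redpoint Textiles S.p.A.
Chain via Ridgefield Media Ltd (R1): 100% × 18% = 18% of Redpoint Textiles S.p.A.
Chain via Copperline Foods Inc. (R1): 19% × 45% = 8.55% of Redpoint Textiles S.p.A.
Direct interest in Redpoint Textiles S.p.A: 16%.
Aggregating (R3): 18% + 8.55% + 16% = 42.55%.

42.55%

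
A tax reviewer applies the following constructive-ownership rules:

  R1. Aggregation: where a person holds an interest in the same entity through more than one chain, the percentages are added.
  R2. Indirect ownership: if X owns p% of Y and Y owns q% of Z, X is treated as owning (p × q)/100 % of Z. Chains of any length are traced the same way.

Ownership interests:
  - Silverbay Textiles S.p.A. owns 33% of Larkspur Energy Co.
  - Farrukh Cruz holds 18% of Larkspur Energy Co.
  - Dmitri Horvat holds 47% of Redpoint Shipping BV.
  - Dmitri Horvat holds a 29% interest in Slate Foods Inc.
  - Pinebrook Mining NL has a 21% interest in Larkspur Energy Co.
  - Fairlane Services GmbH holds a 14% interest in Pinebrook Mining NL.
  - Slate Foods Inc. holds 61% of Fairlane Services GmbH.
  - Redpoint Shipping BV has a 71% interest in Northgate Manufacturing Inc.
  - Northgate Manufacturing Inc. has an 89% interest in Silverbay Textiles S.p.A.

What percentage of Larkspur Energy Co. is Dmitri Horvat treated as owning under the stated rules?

10.320855%

Chain via Redpoint Shipping BV → Northgate Manufacturing Inc. → Silverbay Textiles S.p.A. (R2): 47% × 71% × 89% × 33% = 9.800769% of Larkspur Energy Co.
Chain via Slate Foods Inc. → Fairlane Services GmbH → Pinebrook Mining NL (R2): 29% × 61% × 14% × 21% = 0.520086% of Larkspur Energy Co.
Aggregating (R1): 9.800769% + 0.520086% = 10.320855%.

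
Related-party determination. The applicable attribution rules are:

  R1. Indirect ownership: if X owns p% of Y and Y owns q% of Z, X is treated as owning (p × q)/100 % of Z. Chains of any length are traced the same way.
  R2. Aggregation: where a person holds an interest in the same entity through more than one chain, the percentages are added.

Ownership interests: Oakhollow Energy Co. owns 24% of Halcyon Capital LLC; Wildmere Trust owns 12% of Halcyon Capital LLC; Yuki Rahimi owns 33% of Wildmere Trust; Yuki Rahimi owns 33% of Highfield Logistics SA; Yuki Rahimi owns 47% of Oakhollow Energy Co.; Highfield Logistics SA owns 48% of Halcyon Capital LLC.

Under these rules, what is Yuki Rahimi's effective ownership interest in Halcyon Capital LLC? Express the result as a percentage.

Chain via Highfield Logistics SA (R1): 33% × 48% = 15.84% of Halcyon Capital LLC.
Chain via Wildmere Trust (R1): 33% × 12% = 3.96% of Halcyon Capital LLC.
Chain via Oakhollow Energy Co. (R1): 47% × 24% = 11.28% of Halcyon Capital LLC.
Aggregating (R2): 15.84% + 3.96% + 11.28% = 31.08%.

31.08%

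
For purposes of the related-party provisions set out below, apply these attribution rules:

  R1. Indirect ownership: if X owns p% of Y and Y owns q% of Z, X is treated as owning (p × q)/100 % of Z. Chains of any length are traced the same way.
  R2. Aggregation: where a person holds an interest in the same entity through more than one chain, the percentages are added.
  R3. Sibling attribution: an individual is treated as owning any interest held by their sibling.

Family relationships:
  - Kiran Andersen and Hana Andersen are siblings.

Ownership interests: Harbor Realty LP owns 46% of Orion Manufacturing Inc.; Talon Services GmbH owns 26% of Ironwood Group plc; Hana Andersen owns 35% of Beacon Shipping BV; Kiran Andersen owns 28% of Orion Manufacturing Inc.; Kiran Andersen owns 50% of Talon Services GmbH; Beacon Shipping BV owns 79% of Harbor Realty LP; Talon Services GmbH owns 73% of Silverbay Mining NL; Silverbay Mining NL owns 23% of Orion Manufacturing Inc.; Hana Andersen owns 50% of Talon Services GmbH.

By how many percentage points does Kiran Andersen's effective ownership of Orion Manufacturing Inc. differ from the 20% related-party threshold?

37.509

By sibling attribution (R3), Kiran Andersen is treated as also owning Hana Andersen's interest in Talon Services GmbH, giving 50% + 50% = 100%.
By sibling attribution (R3), Kiran Andersen is treated as owning Hana Andersen's 35% interest in Beacon Shipping BV.
Chain via Talon Services GmbH → Silverbay Mining NL (R1): 100% × 73% × 23% = 16.79% of Orion Manufacturing Inc.
Direct interest in Orion Manufacturing Inc: 28%.
Chain via Beacon Shipping BV → Harbor Realty LP (R1): 35% × 79% × 46% = 12.719% of Orion Manufacturing Inc.
Aggregating (R2): 16.79% + 28% + 12.719% = 57.509%.
57.509% exceeds the 20% threshold by 37.509 percentage points.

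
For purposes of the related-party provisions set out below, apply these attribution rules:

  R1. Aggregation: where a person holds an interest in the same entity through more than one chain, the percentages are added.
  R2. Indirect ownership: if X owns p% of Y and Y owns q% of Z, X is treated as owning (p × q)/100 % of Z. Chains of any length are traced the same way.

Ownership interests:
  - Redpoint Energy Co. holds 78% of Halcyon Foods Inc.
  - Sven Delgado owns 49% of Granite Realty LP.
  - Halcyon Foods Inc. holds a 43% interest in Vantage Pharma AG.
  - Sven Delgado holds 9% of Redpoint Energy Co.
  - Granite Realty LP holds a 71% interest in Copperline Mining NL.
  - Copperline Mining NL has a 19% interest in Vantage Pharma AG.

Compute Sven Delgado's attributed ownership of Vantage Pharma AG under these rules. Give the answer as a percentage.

9.6287%

Chain via Granite Realty LP → Copperline Mining NL (R2): 49% × 71% × 19% = 6.6101% of Vantage Pharma AG.
Chain via Redpoint Energy Co. → Halcyon Foods Inc. (R2): 9% × 78% × 43% = 3.0186% of Vantage Pharma AG.
Aggregating (R1): 6.6101% + 3.0186% = 9.6287%.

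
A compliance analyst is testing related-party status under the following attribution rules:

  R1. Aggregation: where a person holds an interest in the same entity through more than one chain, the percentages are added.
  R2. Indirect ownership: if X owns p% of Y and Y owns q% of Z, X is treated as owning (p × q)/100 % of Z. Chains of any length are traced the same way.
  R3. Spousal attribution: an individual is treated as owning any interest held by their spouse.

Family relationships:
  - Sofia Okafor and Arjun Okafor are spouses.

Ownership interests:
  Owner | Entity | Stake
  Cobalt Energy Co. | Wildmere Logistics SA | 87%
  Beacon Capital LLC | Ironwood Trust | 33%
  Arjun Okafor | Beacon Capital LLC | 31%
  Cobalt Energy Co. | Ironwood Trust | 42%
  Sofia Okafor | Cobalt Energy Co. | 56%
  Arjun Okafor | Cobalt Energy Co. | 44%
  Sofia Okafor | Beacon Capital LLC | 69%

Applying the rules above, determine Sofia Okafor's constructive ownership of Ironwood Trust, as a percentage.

By spousal attribution (R3), Sofia Okafor is treated as also owning Arjun Okafor's interest in Beacon Capital LLC, giving 69% + 31% = 100%.
By spousal attribution (R3), Sofia Okafor is treated as also owning Arjun Okafor's interest in Cobalt Energy Co, giving 56% + 44% = 100%.
Chain via Beacon Capital LLC (R2): 100% × 33% = 33% of Ironwood Trust.
Chain via Cobalt Energy Co. (R2): 100% × 42% = 42% of Ironwood Trust.
Aggregating (R1): 33% + 42% = 75%.

75%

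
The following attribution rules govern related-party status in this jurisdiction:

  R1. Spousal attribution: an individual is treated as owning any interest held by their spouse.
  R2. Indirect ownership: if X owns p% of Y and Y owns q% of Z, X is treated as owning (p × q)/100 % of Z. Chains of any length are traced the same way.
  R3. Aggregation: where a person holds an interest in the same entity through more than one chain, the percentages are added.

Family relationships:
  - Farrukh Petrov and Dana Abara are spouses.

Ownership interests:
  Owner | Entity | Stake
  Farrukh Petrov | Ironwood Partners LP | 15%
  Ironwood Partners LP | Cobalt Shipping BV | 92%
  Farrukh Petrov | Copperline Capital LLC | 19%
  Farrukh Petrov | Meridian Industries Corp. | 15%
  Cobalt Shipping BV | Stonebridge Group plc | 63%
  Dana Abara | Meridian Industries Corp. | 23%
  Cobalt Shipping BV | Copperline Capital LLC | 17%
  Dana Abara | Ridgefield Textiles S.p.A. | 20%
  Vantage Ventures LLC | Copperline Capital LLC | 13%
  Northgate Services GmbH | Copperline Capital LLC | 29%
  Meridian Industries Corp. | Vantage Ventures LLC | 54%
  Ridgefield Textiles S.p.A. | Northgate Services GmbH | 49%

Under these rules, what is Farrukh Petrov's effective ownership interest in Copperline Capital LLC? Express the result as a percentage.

By spousal attribution (R1), Farrukh Petrov is treated as also owning Dana Abara's interest in Meridian Industries Corp, giving 15% + 23% = 38%.
By spousal attribution (R1), Farrukh Petrov is treated as owning Dana Abara's 20% interest in Ridgefield Textiles S.p.A.
Chain via Ironwood Partners LP → Cobalt Shipping BV (R2): 15% × 92% × 17% = 2.346% of Copperline Capital LLC.
Chain via Meridian Industries Corp. → Vantage Ventures LLC (R2): 38% × 54% × 13% = 2.6676% of Copperline Capital LLC.
Direct interest in Copperline Capital LLC: 19%.
Chain via Ridgefield Textiles S.p.A. → Northgate Services GmbH (R2): 20% × 49% × 29% = 2.842% of Copperline Capital LLC.
Aggregating (R3): 2.346% + 2.6676% + 19% + 2.842% = 26.8556%.

26.8556%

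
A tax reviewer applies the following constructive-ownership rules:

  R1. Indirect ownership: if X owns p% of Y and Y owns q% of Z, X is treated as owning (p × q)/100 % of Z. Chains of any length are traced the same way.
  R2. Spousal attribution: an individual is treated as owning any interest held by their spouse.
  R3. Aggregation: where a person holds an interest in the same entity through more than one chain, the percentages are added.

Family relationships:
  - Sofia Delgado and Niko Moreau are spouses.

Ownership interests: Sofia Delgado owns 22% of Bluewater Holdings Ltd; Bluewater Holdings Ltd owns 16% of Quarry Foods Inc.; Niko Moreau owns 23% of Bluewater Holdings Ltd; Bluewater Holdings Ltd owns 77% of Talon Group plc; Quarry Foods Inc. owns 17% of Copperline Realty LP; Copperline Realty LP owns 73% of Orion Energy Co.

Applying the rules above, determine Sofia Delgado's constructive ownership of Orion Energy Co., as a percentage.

By spousal attribution (R2), Sofia Delgado is treated as also owning Niko Moreau's interest in Bluewater Holdings Ltd, giving 22% + 23% = 45%.
Chain via Bluewater Holdings Ltd → Quarry Foods Inc. → Copperline Realty LP (R1): 45% × 16% × 17% × 73% = 0.89352% of Orion Energy Co.

0.89352%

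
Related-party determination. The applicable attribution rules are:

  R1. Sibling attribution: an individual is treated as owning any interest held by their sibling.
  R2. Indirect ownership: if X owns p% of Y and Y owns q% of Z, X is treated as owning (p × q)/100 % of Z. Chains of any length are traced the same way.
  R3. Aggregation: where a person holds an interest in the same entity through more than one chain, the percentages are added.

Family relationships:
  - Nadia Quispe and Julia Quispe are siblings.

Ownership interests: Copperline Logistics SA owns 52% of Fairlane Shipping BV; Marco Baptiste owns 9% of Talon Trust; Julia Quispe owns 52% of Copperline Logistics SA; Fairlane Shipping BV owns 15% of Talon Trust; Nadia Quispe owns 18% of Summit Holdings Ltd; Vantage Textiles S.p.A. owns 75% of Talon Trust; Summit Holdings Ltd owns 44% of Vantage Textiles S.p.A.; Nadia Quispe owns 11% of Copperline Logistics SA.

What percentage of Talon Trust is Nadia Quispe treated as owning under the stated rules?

By sibling attribution (R1), Nadia Quispe is treated as also owning Julia Quispe's interest in Copperline Logistics SA, giving 11% + 52% = 63%.
Chain via Summit Holdings Ltd → Vantage Textiles S.p.A. (R2): 18% × 44% × 75% = 5.94% of Talon Trust.
Chain via Copperline Logistics SA → Fairlane Shipping BV (R2): 63% × 52% × 15% = 4.914% of Talon Trust.
Aggregating (R3): 5.94% + 4.914% = 10.854%.

10.854%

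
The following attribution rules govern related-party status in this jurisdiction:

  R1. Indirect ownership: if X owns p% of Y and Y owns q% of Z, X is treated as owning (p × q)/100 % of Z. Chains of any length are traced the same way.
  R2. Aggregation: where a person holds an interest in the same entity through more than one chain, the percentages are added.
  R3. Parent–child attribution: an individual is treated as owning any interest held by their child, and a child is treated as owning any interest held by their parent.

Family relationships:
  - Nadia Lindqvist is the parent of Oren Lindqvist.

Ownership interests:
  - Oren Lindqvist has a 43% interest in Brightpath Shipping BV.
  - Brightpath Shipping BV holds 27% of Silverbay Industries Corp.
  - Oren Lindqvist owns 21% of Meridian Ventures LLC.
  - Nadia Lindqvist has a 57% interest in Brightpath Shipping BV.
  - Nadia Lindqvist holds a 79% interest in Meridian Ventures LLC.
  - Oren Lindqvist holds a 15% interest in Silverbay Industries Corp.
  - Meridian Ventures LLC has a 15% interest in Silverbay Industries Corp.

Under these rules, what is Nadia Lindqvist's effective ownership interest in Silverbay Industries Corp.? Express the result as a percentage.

57%

By parent–child attribution (R3), Nadia Lindqvist is treated as also owning Oren Lindqvist's interest in Meridian Ventures LLC, giving 79% + 21% = 100%.
By parent–child attribution (R3), Nadia Lindqvist is treated as also owning Oren Lindqvist's interest in Brightpath Shipping BV, giving 57% + 43% = 100%.
By parent–child attribution (R3), Nadia Lindqvist is treated as owning Oren Lindqvist's 15% interest in Silverbay Industries Corp.
Chain via Meridian Ventures LLC (R1): 100% × 15% = 15% of Silverbay Industries Corp.
Chain via Brightpath Shipping BV (R1): 100% × 27% = 27% of Silverbay Industries Corp.
Direct interest in Silverbay Industries Corp: 15%.
Aggregating (R2): 15% + 27% + 15% = 57%.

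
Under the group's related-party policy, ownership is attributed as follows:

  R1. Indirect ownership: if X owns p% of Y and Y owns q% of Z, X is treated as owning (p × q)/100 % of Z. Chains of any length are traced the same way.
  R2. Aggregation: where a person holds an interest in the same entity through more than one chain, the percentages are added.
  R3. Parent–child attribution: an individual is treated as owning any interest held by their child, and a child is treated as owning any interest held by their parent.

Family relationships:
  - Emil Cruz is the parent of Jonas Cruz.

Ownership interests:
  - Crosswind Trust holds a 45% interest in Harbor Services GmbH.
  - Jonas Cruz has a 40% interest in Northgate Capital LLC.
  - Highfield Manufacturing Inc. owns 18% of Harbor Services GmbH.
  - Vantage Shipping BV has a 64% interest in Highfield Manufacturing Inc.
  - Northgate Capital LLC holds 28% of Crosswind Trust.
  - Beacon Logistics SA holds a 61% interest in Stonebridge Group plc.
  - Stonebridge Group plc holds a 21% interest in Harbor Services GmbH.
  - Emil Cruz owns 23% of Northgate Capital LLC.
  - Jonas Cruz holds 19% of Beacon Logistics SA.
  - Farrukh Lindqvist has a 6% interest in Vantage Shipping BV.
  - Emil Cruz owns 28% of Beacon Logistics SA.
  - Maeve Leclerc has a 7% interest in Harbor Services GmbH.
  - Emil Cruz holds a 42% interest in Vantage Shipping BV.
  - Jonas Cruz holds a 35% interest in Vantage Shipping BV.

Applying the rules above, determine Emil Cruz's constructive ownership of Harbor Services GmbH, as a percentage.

By parent–child attribution (R3), Emil Cruz is treated as also owning Jonas Cruz's interest in Beacon Logistics SA, giving 28% + 19% = 47%.
By parent–child attribution (R3), Emil Cruz is treated as also owning Jonas Cruz's interest in Northgate Capital LLC, giving 23% + 40% = 63%.
By parent–child attribution (R3), Emil Cruz is treated as also owning Jonas Cruz's interest in Vantage Shipping BV, giving 42% + 35% = 77%.
Chain via Beacon Logistics SA → Stonebridge Group plc (R1): 47% × 61% × 21% = 6.0207% of Harbor Services GmbH.
Chain via Northgate Capital LLC → Crosswind Trust (R1): 63% × 28% × 45% = 7.938% of Harbor Services GmbH.
Chain via Vantage Shipping BV → Highfield Manufacturing Inc. (R1): 77% × 64% × 18% = 8.8704% of Harbor Services GmbH.
Aggregating (R2): 6.0207% + 7.938% + 8.8704% = 22.8291%.

22.8291%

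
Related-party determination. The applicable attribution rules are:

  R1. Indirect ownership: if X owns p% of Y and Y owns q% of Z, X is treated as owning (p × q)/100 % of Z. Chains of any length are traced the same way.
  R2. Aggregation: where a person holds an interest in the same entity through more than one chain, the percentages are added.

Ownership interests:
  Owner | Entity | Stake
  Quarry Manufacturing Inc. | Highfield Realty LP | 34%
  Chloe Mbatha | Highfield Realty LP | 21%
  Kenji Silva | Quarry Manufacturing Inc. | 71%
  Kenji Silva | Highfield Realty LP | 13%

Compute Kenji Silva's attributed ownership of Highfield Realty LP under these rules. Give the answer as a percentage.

Chain via Quarry Manufacturing Inc. (R1): 71% × 34% = 24.14% of Highfield Realty LP.
Direct interest in Highfield Realty LP: 13%.
Aggregating (R2): 24.14% + 13% = 37.14%.

37.14%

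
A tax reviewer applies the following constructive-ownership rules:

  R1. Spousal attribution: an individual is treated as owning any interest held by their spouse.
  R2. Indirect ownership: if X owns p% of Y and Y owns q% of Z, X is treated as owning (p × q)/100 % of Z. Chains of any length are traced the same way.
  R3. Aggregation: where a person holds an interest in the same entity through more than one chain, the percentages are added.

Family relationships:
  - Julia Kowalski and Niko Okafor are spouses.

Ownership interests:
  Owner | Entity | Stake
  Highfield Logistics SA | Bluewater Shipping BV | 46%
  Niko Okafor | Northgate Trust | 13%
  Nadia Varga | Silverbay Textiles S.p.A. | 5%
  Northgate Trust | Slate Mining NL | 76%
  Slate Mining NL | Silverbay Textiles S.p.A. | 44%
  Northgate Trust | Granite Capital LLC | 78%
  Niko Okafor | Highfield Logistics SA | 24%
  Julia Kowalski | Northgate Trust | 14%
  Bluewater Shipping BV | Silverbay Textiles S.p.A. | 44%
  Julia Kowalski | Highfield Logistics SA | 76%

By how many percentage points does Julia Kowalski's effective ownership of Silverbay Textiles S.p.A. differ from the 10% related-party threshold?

By spousal attribution (R1), Julia Kowalski is treated as also owning Niko Okafor's interest in Highfield Logistics SA, giving 76% + 24% = 100%.
By spousal attribution (R1), Julia Kowalski is treated as also owning Niko Okafor's interest in Northgate Trust, giving 14% + 13% = 27%.
Chain via Highfield Logistics SA → Bluewater Shipping BV (R2): 100% × 46% × 44% = 20.24% of Silverbay Textiles S.p.A.
Chain via Northgate Trust → Slate Mining NL (R2): 27% × 76% × 44% = 9.0288% of Silverbay Textiles S.p.A.
Aggregating (R3): 20.24% + 9.0288% = 29.2688%.
29.2688% exceeds the 10% threshold by 19.2688 percentage points.

19.2688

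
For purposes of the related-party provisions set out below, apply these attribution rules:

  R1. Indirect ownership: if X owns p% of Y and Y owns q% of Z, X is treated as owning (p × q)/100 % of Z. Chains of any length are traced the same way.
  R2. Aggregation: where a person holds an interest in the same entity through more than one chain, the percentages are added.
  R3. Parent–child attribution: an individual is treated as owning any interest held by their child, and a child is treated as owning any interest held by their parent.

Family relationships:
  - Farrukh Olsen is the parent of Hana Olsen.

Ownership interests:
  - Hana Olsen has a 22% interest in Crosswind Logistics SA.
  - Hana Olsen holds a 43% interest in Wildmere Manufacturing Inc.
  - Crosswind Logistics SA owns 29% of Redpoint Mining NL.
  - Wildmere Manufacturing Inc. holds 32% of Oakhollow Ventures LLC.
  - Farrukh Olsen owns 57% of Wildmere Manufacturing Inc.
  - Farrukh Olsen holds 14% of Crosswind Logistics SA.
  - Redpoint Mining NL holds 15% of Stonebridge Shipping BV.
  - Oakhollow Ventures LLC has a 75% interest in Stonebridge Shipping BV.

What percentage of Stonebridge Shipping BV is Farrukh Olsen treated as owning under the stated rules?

By parent–child attribution (R3), Farrukh Olsen is treated as also owning Hana Olsen's interest in Crosswind Logistics SA, giving 14% + 22% = 36%.
By parent–child attribution (R3), Farrukh Olsen is treated as also owning Hana Olsen's interest in Wildmere Manufacturing Inc, giving 57% + 43% = 100%.
Chain via Crosswind Logistics SA → Redpoint Mining NL (R1): 36% × 29% × 15% = 1.566% of Stonebridge Shipping BV.
Chain via Wildmere Manufacturing Inc. → Oakhollow Ventures LLC (R1): 100% × 32% × 75% = 24% of Stonebridge Shipping BV.
Aggregating (R2): 1.566% + 24% = 25.566%.

25.566%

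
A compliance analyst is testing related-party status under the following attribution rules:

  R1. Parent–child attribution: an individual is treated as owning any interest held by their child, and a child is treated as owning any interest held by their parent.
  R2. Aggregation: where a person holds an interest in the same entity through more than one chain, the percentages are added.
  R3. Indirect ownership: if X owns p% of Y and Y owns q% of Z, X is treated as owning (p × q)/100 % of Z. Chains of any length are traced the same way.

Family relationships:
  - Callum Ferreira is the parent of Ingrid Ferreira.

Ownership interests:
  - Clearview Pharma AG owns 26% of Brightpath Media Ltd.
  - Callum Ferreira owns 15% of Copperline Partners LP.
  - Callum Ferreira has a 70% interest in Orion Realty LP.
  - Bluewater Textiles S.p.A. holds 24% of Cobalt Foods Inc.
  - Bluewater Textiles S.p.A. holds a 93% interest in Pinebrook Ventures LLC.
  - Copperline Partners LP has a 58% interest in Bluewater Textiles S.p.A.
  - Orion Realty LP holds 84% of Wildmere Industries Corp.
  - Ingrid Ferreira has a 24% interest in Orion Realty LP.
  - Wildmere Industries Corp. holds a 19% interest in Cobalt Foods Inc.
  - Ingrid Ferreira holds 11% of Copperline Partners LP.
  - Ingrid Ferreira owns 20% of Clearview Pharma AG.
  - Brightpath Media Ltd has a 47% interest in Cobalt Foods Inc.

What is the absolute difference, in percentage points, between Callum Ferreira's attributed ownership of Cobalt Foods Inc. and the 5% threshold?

By parent–child attribution (R1), Callum Ferreira is treated as also owning Ingrid Ferreira's interest in Copperline Partners LP, giving 15% + 11% = 26%.
By parent–child attribution (R1), Callum Ferreira is treated as also owning Ingrid Ferreira's interest in Orion Realty LP, giving 70% + 24% = 94%.
By parent–child attribution (R1), Callum Ferreira is treated as owning Ingrid Ferreira's 20% interest in Clearview Pharma AG.
Chain via Copperline Partners LP → Bluewater Textiles S.p.A. (R3): 26% × 58% × 24% = 3.6192% of Cobalt Foods Inc.
Chain via Orion Realty LP → Wildmere Industries Corp. (R3): 94% × 84% × 19% = 15.0024% of Cobalt Foods Inc.
Chain via Clearview Pharma AG → Brightpath Media Ltd (R3): 20% × 26% × 47% = 2.444% of Cobalt Foods Inc.
Aggregating (R2): 3.6192% + 15.0024% + 2.444% = 21.0656%.
21.0656% exceeds the 5% threshold by 16.0656 percentage points.

16.0656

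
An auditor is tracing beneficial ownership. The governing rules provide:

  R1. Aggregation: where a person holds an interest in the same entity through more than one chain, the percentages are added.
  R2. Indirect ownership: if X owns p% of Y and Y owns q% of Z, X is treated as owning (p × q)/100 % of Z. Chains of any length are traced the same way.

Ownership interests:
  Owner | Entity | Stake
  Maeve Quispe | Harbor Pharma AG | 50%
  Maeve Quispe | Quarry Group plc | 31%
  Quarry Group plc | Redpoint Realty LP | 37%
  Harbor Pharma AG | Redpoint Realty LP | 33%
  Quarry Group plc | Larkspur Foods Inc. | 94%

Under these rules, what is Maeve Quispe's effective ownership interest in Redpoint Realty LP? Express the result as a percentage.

Chain via Harbor Pharma AG (R2): 50% × 33% = 16.5% of Redpoint Realty LP.
Chain via Quarry Group plc (R2): 31% × 37% = 11.47% of Redpoint Realty LP.
Aggregating (R1): 16.5% + 11.47% = 27.97%.

27.97%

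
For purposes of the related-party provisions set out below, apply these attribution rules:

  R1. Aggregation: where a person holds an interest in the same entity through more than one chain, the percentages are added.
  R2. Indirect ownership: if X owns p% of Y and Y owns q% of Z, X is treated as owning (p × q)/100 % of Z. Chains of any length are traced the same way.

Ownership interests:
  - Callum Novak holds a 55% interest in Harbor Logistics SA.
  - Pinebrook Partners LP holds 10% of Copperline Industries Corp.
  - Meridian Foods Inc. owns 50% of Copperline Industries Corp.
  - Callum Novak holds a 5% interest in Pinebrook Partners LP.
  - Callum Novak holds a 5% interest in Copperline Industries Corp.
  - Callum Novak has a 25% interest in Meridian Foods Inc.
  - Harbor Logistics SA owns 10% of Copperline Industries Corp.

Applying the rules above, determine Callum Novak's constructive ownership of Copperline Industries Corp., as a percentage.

23.5%

Chain via Harbor Logistics SA (R2): 55% × 10% = 5.5% of Copperline Industries Corp.
Chain via Meridian Foods Inc. (R2): 25% × 50% = 12.5% of Copperline Industries Corp.
Chain via Pinebrook Partners LP (R2): 5% × 10% = 0.5% of Copperline Industries Corp.
Direct interest in Copperline Industries Corp: 5%.
Aggregating (R1): 5.5% + 12.5% + 0.5% + 5% = 23.5%.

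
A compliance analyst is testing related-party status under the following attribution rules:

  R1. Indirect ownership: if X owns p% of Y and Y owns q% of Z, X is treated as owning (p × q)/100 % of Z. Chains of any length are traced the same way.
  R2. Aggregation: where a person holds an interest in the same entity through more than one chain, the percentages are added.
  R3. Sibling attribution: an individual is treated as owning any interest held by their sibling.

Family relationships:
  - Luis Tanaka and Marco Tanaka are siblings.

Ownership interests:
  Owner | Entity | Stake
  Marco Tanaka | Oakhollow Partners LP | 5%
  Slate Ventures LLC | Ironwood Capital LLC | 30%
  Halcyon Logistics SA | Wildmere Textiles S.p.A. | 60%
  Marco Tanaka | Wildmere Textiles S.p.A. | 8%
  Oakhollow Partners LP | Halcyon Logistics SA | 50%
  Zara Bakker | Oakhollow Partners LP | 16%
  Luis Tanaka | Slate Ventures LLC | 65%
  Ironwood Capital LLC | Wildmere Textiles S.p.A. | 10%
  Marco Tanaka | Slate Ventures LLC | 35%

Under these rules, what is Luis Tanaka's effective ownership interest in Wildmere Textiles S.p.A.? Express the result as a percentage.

By sibling attribution (R3), Luis Tanaka is treated as also owning Marco Tanaka's interest in Slate Ventures LLC, giving 65% + 35% = 100%.
By sibling attribution (R3), Luis Tanaka is treated as owning Marco Tanaka's 5% interest in Oakhollow Partners LP.
By sibling attribution (R3), Luis Tanaka is treated as owning Marco Tanaka's 8% interest in Wildmere Textiles S.p.A.
Chain via Slate Ventures LLC → Ironwood Capital LLC (R1): 100% × 30% × 10% = 3% of Wildmere Textiles S.p.A.
Chain via Oakhollow Partners LP → Halcyon Logistics SA (R1): 5% × 50% × 60% = 1.5% of Wildmere Textiles S.p.A.
Direct interest in Wildmere Textiles S.p.A: 8%.
Aggregating (R2): 3% + 1.5% + 8% = 12.5%.

12.5%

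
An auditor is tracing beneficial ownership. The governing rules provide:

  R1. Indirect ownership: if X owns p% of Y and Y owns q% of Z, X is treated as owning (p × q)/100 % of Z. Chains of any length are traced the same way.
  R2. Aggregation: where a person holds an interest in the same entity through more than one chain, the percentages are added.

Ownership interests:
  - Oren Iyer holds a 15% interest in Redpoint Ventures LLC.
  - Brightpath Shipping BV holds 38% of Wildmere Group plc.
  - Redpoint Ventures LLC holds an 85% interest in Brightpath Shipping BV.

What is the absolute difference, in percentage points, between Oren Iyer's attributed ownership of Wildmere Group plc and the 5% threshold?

Chain via Redpoint Ventures LLC → Brightpath Shipping BV (R1): 15% × 85% × 38% = 4.845% of Wildmere Group plc.
4.845% falls short of the 5% threshold by 0.155 percentage points.

0.155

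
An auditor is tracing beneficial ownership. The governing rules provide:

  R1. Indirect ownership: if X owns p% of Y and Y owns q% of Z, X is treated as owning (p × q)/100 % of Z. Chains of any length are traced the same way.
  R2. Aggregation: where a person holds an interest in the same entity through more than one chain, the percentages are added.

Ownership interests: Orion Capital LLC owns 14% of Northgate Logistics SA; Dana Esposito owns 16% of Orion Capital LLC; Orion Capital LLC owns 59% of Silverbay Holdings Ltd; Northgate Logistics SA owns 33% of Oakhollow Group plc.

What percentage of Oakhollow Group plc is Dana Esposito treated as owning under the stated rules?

0.7392%

Chain via Orion Capital LLC → Northgate Logistics SA (R1): 16% × 14% × 33% = 0.7392% of Oakhollow Group plc.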